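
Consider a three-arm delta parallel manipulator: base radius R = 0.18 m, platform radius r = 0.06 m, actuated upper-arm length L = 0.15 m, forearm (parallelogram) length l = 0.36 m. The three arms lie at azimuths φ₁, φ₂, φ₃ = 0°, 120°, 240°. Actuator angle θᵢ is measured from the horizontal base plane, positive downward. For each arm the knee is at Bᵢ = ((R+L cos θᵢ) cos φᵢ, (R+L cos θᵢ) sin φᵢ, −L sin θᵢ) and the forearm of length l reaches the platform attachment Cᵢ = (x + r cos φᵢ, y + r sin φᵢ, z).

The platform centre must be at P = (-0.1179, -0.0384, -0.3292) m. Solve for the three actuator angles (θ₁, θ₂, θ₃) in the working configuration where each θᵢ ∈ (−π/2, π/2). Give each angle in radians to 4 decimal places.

φ1=0.0° → target in arm frame (-0.1179, -0.0384)
  A=0.2379, B=-0.3292, C=(l²−L²−A²−y'²−z²)/(2L)=-0.1978
  γ=atan2(-0.3292,0.2379)=-0.9450;  ψ=arccos(-0.4870)=2.0795;  θ1=γ+ψ≈1.1345
arm 2 (φ=120.0°): x'=0.0257, y'=0.1213
  A cos θ + B sin θ = C:  0.0943·cos θ + -0.3292·sin θ = -0.0829
  γ=atan2(-0.3292,0.0943)=-1.2918;  ψ=arccos(-0.2422)=1.8154;  θ2=γ+ψ≈0.5236
arm 3 (φ=240.0°): x'=0.0922, y'=-0.0829
  A=0.0278, B=-0.3292, C=(l²−L²−A²−y'²−z²)/(2L)=-0.0297
  √(A²+B²)=0.3304;  θ3 = -1.4866+1.6609 ≈ 0.1743

θ₁ = 1.1345, θ₂ = 0.5236, θ₃ = 0.1743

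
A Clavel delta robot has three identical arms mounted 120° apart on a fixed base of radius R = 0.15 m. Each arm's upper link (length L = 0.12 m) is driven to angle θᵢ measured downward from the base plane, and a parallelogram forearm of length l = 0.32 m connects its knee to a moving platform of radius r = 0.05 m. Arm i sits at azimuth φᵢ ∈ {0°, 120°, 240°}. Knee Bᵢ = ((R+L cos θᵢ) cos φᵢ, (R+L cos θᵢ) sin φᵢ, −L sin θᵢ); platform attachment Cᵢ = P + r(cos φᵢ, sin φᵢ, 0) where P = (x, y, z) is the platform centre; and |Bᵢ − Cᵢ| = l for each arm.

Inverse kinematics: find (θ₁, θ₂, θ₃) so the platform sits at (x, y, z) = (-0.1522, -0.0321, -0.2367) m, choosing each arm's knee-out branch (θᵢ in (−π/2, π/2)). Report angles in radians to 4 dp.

φ1=0.0° → target in arm frame (-0.1522, -0.0321)
  A cos θ + B sin θ = C:  0.2522·cos θ + -0.2367·sin θ = -0.1361
  θ1 = atan2(B,A) + arccos(C/0.3459) = 1.2215
φ2=120.0° → target in arm frame (0.0483, 0.1479)
  e−x'=0.0517;  (l²−L²−(e−x')²−y'²−z²)/2L = 0.0310
  √(A²+B²)=0.2423;  θ2 = -1.3558+1.4425 ≈ 0.0868
rotate P by −φ3: (0.1039, -0.1158, -0.2367)
  A cos θ + B sin θ = C:  -0.0039·cos θ + -0.2367·sin θ = 0.0773
  θ3 = atan2(B,A) + arccos(C/0.2367) = -0.3492

θ₁ = 1.2215, θ₂ = 0.0868, θ₃ = -0.3492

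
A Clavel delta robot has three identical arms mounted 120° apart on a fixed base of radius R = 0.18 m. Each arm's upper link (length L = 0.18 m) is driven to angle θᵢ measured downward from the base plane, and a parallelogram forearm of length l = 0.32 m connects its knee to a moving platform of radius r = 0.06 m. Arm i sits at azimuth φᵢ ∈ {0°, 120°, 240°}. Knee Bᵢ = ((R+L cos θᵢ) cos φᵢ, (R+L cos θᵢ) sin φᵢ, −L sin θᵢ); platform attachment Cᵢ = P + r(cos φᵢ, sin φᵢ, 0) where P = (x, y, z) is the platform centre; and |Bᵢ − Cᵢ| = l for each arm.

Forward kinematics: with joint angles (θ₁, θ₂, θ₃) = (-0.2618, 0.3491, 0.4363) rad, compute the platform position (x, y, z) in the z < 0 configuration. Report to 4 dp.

φ1=0.0°: virtual centre (0.2939, 0.0000, 0.0466), radius l
φ2=120.0°: virtual centre (-0.1446, 0.2504, -0.0616), radius l
φ3=240.0°: virtual centre (-0.1416, -0.2452, -0.0761), radius l
subtract pairs → two planes through P
plane₁₂: -0.8769x+0.5008y+-0.2163z = -0.0011
det = 0.8662;  x = 0.0021+-0.2643z,  y = 0.0015+-0.0309z
sphere 1 gives Az²+Bz+C=0 with A=1.0708, B=0.0610, C=-0.0151;  B²−4AC=0.0685;  roots -0.1506, 0.0937;  negative root z = -0.1506
x = 0.0419, y = 0.0061

(0.0419, 0.0061, -0.1506)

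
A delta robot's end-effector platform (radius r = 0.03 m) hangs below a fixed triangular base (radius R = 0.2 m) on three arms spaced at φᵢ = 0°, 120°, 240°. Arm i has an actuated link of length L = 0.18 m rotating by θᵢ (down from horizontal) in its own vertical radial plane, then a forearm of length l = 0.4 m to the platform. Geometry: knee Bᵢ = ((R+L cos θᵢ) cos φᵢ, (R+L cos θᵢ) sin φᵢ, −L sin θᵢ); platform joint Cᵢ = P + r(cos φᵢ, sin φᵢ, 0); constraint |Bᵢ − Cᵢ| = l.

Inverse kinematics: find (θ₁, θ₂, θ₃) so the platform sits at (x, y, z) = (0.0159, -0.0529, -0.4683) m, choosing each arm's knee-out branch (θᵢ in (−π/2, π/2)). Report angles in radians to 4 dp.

θ₁ = 1.0471, θ₂ = 1.3085, θ₃ = 0.9597

φ1=0.0° → target in arm frame (0.0159, -0.0529)
  e−x'=0.1541;  (l²−L²−(e−x')²−y'²−z²)/2L = -0.3285
  θ1 = atan2(B,A) + arccos(C/0.4930) = 1.0471
arm 2 (φ=120.0°): x'=-0.0538, y'=0.0127
  A=0.2238, B=-0.4683, C=(l²−L²−A²−y'²−z²)/(2L)=-0.3943
  θ2 = atan2(B,A) + arccos(C/0.5190) = 1.3085
arm 3 (φ=240.0°): x'=0.0379, y'=0.0402
  A=0.1321, B=-0.4683, C=(l²−L²−A²−y'²−z²)/(2L)=-0.3077
  θ3 = atan2(B,A) + arccos(C/0.4866) = 0.9597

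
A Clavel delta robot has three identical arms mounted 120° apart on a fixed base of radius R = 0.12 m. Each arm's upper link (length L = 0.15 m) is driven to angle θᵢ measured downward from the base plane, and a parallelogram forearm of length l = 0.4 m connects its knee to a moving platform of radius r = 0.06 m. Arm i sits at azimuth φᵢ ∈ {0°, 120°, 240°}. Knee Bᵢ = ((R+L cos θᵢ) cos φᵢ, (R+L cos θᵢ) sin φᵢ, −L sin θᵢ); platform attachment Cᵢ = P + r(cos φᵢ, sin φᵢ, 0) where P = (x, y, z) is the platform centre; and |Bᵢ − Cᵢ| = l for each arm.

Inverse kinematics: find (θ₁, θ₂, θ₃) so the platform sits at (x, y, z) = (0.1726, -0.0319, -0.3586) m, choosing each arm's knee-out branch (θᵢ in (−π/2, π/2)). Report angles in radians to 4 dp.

arm 1 (φ=0.0°): x'=0.1726, y'=-0.0319
  e−x'=-0.1126;  (l²−L²−(e−x')²−y'²−z²)/2L = -0.0160
  √(A²+B²)=0.3759;  θ1 = -1.8750+1.6133 ≈ -0.2618
rotate P by −φ2: (-0.1139, -0.1335, -0.3586)
  A cos θ + B sin θ = C:  0.1739·cos θ + -0.3586·sin θ = -0.1306
  √(A²+B²)=0.3986;  θ2 = -1.1192+1.9046 ≈ 0.7854
φ3=240.0° → target in arm frame (-0.0587, 0.1654)
  A cos θ + B sin θ = C:  0.1187·cos θ + -0.3586·sin θ = -0.1085
  θ3 = atan2(B,A) + arccos(C/0.3777) = 0.6109

θ₁ = -0.2618, θ₂ = 0.7854, θ₃ = 0.6109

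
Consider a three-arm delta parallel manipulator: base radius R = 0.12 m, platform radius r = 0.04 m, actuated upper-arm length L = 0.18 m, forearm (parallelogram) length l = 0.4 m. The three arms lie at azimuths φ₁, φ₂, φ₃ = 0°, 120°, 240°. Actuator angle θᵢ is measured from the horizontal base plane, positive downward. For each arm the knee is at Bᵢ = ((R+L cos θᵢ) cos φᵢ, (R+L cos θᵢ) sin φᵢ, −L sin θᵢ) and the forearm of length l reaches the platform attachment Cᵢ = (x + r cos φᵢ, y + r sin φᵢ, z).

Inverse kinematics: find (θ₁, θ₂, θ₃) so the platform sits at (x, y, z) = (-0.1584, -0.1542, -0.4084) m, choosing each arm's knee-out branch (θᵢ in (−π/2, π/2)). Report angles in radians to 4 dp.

arm 1 (φ=0.0°): x'=-0.1584, y'=-0.1542
  A=0.2384, B=-0.4084, C=(l²−L²−A²−y'²−z²)/(2L)=-0.3328
  γ=atan2(-0.4084,0.2384)=-1.0424;  ψ=arccos(-0.7037)=2.3514;  θ1=γ+ψ≈1.3090
φ2=120.0° → target in arm frame (-0.0543, 0.2143)
  e−x'=0.1343;  (l²−L²−(e−x')²−y'²−z²)/2L = -0.2865
  θ2 = atan2(B,A) + arccos(C/0.4299) = 1.0473
rotate P by −φ3: (0.2127, -0.0601, -0.4084)
  A cos θ + B sin θ = C:  -0.1327·cos θ + -0.4084·sin θ = -0.1678
  γ=atan2(-0.4084,-0.1327)=-1.8851;  ψ=arccos(-0.3908)=1.9723;  θ3=γ+ψ≈0.0873

θ₁ = 1.3090, θ₂ = 1.0473, θ₃ = 0.0873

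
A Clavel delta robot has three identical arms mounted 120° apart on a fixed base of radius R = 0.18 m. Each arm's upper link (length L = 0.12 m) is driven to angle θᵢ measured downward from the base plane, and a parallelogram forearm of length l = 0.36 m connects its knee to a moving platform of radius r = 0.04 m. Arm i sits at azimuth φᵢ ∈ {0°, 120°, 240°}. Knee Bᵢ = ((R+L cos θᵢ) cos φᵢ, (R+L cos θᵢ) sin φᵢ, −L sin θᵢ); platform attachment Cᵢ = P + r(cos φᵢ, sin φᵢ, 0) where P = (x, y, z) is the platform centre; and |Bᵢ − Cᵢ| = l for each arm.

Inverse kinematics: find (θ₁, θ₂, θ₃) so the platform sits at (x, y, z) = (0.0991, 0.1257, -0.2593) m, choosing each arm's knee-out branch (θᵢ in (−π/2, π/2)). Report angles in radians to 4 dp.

θ₁ = -0.3487, θ₂ = 0.0003, θ₃ = 1.3094

φ1=0.0° → target in arm frame (0.0991, 0.1257)
  A=0.0409, B=-0.2593, C=(l²−L²−A²−y'²−z²)/(2L)=0.1270
  θ1 = atan2(B,A) + arccos(C/0.2625) = -0.3487
arm 2 (φ=120.0°): x'=0.0593, y'=-0.1487
  e−x'=0.0807;  (l²−L²−(e−x')²−y'²−z²)/2L = 0.0806
  γ=atan2(-0.2593,0.0807)=-1.2691;  ψ=arccos(0.2969)=1.2694;  θ2=γ+ψ≈0.0003
rotate P by −φ3: (-0.1584, 0.0230, -0.2593)
  A=0.2984, B=-0.2593, C=(l²−L²−A²−y'²−z²)/(2L)=-0.1734
  √(A²+B²)=0.3953;  θ3 = -0.7154+2.0248 ≈ 1.3094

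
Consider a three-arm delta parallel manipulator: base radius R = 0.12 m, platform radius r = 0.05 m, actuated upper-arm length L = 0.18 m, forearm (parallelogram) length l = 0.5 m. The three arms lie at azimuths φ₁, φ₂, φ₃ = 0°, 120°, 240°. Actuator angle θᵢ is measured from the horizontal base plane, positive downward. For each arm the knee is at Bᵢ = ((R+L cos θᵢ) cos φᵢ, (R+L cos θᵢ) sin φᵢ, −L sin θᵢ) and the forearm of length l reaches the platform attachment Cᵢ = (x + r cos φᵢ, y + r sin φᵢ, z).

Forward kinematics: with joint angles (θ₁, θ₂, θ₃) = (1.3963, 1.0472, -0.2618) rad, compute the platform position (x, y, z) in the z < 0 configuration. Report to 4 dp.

φ1=0.0°: virtual centre (0.1013, 0.0000, -0.1773), radius l
φ2=120.0°: virtual centre (-0.0800, 0.1386, -0.1559), radius l
φ3=240.0°: virtual centre (-0.1219, -0.2112, 0.0466), radius l
subtract pairs → two planes through P
[-0.3625 0.2771 0.0428]·P = 0.0082;  [-0.4464 -0.4224 0.4477]·P = 0.0200
det = 0.2768;  x = -0.0325+0.5135z,  y = -0.0129+0.5173z
sphere 1 gives Az²+Bz+C=0 with A=1.5313, B=0.2038, C=-0.2005;  B²−4AC=1.2697;  roots -0.4345, 0.3014;  negative root z = -0.4345
x = -0.2556, y = -0.2377

(-0.2556, -0.2377, -0.4345)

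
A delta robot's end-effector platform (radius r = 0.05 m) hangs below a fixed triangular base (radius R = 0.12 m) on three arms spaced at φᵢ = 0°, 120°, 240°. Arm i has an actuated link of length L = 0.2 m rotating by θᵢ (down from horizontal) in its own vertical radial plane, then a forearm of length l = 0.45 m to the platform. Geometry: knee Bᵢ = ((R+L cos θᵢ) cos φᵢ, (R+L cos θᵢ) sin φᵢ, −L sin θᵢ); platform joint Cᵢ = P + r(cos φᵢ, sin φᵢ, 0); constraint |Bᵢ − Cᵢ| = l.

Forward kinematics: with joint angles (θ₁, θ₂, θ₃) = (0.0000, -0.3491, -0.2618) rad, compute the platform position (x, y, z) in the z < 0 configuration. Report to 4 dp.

arm 1 at φ=0.0°: ρ1 = 0.2700;  O1 = (0.2700, 0.0000, 0.0000)
arm 2 at φ=120.0°: ρ2 = 0.2579;  O2 = (-0.1290, 0.2234, 0.0684)
arm 3 at φ=240.0°: ρ3 = 0.2632;  O3 = (-0.1316, -0.2279, 0.0518)
|O₂|²−|O₁|² = -0.0017;  |O₃|²−|O₁|² = -0.0010
linear system: -0.7979x+0.4468y = -0.0017−0.1368z; -0.8032x+-0.4559y = -0.0010−0.1035z
Cramer: x(z) = 0.0017+0.1503z;  y(z) = -0.0008-0.0378z
sphere 1 gives Az²+Bz+C=0 with A=1.0240, B=-0.0806, C=-0.1305;  B²−4AC=0.5410;  roots -0.3198, 0.3985;  negative root z = -0.3198
x = -0.0464, y = 0.0113

(-0.0464, 0.0113, -0.3198)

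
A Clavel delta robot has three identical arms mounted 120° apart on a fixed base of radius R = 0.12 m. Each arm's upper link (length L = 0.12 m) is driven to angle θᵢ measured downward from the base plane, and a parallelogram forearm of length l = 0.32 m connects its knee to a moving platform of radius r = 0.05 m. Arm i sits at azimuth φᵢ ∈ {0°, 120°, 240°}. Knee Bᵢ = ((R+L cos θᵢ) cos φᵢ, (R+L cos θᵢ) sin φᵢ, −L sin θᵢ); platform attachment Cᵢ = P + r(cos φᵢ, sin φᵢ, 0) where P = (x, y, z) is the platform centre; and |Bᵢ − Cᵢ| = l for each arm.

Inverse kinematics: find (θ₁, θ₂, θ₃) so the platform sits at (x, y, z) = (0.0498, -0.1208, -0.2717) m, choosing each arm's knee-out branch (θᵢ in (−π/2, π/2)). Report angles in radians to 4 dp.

θ₁ = 0.0868, θ₂ = 0.9596, θ₃ = -0.0874

rotate P by −φ1: (0.0498, -0.1208, -0.2717)
  e−x'=0.0202;  (l²−L²−(e−x')²−y'²−z²)/2L = -0.0034
  γ=atan2(-0.2717,0.0202)=-1.4966;  ψ=arccos(-0.0126)=1.5834;  θ1=γ+ψ≈0.0868
rotate P by −φ2: (-0.1295, 0.0173, -0.2717)
  e−x'=0.1995;  (l²−L²−(e−x')²−y'²−z²)/2L = -0.1080
  γ=atan2(-0.2717,0.1995)=-0.9374;  ψ=arccos(-0.3205)=1.8970;  θ2=γ+ψ≈0.9596
φ3=240.0° → target in arm frame (0.0797, 0.1035)
  e−x'=-0.0097;  (l²−L²−(e−x')²−y'²−z²)/2L = 0.0140
  θ3 = atan2(B,A) + arccos(C/0.2719) = -0.0874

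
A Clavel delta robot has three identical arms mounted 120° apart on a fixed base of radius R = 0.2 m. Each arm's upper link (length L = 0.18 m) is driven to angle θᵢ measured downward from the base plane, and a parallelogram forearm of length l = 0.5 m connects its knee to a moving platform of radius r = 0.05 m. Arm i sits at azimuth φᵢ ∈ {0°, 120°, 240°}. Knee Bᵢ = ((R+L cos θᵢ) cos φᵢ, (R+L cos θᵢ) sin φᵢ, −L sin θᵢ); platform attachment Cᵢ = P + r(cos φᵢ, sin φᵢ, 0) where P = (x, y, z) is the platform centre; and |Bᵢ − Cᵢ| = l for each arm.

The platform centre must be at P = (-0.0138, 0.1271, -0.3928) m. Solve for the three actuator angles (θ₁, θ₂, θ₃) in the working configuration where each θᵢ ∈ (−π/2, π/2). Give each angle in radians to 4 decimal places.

arm 1 (φ=0.0°): x'=-0.0138, y'=0.1271
  e−x'=0.1638;  (l²−L²−(e−x')²−y'²−z²)/2L = 0.0565
  θ1 = atan2(B,A) + arccos(C/0.4256) = 0.2620
rotate P by −φ2: (0.1170, -0.0516, -0.3928)
  e−x'=0.0330;  (l²−L²−(e−x')²−y'²−z²)/2L = 0.1654
  θ2 = atan2(B,A) + arccos(C/0.3942) = -0.3492
arm 3 (φ=240.0°): x'=-0.1032, y'=-0.0755
  A=0.2532, B=-0.3928, C=(l²−L²−A²−y'²−z²)/(2L)=-0.0180
  γ=atan2(-0.3928,0.2532)=-0.9983;  ψ=arccos(-0.0386)=1.6094;  θ3=γ+ψ≈0.6111

θ₁ = 0.2620, θ₂ = -0.3492, θ₃ = 0.6111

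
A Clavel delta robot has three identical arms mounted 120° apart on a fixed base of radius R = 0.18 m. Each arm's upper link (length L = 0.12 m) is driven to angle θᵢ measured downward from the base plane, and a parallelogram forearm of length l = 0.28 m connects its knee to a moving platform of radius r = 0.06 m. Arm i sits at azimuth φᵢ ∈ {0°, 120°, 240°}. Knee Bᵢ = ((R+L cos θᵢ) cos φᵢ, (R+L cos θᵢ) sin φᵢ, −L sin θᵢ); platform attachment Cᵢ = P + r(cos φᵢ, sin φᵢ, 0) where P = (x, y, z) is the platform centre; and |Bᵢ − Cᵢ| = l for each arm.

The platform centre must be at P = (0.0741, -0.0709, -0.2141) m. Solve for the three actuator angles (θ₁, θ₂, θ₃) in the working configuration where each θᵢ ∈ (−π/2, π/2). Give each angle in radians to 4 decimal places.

θ₁ = -0.0002, θ₂ = 1.2222, θ₃ = 0.4364

arm 1 (φ=0.0°): x'=0.0741, y'=-0.0709
  A=0.0459, B=-0.2141, C=(l²−L²−A²−y'²−z²)/(2L)=0.0459
  θ1 = atan2(B,A) + arccos(C/0.2190) = -0.0002
arm 2 (φ=120.0°): x'=-0.0985, y'=-0.0287
  e−x'=0.2185;  (l²−L²−(e−x')²−y'²−z²)/2L = -0.1266
  θ2 = atan2(B,A) + arccos(C/0.3059) = 1.2222
rotate P by −φ3: (0.0244, 0.0996, -0.2141)
  e−x'=0.0956;  (l²−L²−(e−x')²−y'²−z²)/2L = -0.0038
  √(A²+B²)=0.2345;  θ3 = -1.1506+1.5870 ≈ 0.4364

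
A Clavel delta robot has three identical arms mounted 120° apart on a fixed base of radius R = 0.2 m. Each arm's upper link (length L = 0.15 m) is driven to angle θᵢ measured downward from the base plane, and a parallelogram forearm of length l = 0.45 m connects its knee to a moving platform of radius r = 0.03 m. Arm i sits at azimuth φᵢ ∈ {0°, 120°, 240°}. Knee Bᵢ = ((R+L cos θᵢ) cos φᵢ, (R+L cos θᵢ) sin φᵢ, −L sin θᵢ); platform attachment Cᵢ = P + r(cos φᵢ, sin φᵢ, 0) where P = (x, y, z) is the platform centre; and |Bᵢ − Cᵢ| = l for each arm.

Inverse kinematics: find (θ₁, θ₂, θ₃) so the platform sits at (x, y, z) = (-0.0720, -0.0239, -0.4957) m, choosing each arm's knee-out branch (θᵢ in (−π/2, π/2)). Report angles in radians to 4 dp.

φ1=0.0° → target in arm frame (-0.0720, -0.0239)
  A cos θ + B sin θ = C:  0.2420·cos θ + -0.4957·sin θ = -0.4162
  γ=atan2(-0.4957,0.2420)=-1.1166;  ψ=arccos(-0.7545)=2.4256;  θ1=γ+ψ≈1.3090
rotate P by −φ2: (0.0153, 0.0743, -0.4957)
  A=0.1547, B=-0.4957, C=(l²−L²−A²−y'²−z²)/(2L)=-0.3172
  γ=atan2(-0.4957,0.1547)=-1.2683;  ψ=arccos(-0.6109)=2.2280;  θ2=γ+ψ≈0.9597
arm 3 (φ=240.0°): x'=0.0567, y'=-0.0504
  A=0.1133, B=-0.4957, C=(l²−L²−A²−y'²−z²)/(2L)=-0.2703
  θ3 = atan2(B,A) + arccos(C/0.5085) = 0.7852

θ₁ = 1.3090, θ₂ = 0.9597, θ₃ = 0.7852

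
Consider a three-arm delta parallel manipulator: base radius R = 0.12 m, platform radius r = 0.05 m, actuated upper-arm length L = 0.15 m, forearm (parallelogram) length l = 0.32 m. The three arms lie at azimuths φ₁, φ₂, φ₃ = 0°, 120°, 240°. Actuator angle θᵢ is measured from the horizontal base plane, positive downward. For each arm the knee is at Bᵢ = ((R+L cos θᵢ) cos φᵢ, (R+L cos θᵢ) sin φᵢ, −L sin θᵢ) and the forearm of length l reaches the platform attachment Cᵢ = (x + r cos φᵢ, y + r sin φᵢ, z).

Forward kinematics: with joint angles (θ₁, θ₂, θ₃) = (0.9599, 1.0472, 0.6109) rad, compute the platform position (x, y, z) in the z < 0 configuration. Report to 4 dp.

φ1=0.0°: virtual centre (0.1560, 0.0000, -0.1229), radius l
arm 2 at φ=120.0°: ρ2 = 0.1450;  O2 = (-0.0725, 0.1256, -0.1299)
O3 = (0.1929·cos240.0°, 0.1929·sin240.0°, -0.0860) = (-0.0964, -0.1670, -0.0860)
subtract pairs → two planes through P
plane₁₂: -0.4571x+0.2511y+-0.0141z = -0.0015
det = 0.2795;  x = -0.0028+0.0494z,  y = -0.0112+0.1459z
quadratic in z: (1.0237)z²+(0.2268)z+(-0.0620)=0, √Δ=0.5524 → z ∈ {-0.3806, 0.1590}; z = -0.3806 (taking z<0)
x = -0.0216, y = -0.0667

(-0.0216, -0.0667, -0.3806)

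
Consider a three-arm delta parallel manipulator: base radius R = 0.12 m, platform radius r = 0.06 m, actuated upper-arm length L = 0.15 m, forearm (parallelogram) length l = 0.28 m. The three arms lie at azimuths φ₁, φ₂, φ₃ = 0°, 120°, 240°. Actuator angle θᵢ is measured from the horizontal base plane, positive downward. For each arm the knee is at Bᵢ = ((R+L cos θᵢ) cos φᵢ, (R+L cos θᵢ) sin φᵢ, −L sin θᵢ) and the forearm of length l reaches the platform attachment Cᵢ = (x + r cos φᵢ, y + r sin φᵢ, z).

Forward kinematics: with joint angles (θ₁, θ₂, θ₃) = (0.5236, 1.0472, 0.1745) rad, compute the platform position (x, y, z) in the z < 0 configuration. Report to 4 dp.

arm 1 at φ=0.0°: ρ1 = 0.1899;  S1 = (0.1899, 0.0000, -0.0750)
S2 = (0.1350·cos120.0°, 0.1350·sin120.0°, -0.1299) = (-0.0675, 0.1169, -0.1299)
S3 = (0.2077·cos240.0°, 0.2077·sin240.0°, -0.0260) = (-0.1039, -0.1799, -0.0260)
eliminate P² terms by subtracting sphere 1 from 2 and 3
plane₁₂: -0.5148x+0.2338y+-0.1098z = -0.0066
det = 0.3226;  x = 0.0058+-0.0515z,  y = -0.0154+0.3562z
quadratic in z: (1.1296)z²+(0.1580)z+(-0.0386)=0, √Δ=0.4467 → z ∈ {-0.2677, 0.1278}; z = -0.2677 (taking z<0)
x = 0.0196, y = -0.1108

(0.0196, -0.1108, -0.2677)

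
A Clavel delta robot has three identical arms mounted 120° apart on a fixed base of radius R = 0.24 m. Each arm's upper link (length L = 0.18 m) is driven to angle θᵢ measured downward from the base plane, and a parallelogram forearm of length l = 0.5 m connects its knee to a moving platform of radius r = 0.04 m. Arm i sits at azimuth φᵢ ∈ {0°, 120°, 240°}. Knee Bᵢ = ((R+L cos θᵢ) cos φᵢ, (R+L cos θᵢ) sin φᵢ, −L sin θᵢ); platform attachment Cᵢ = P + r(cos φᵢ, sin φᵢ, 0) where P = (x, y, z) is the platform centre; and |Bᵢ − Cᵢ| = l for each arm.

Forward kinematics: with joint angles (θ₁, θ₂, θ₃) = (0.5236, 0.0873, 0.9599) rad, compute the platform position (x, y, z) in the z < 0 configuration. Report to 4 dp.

φ1=0.0°: virtual centre (0.3559, 0.0000, -0.0900), radius l
arm 2 at φ=120.0°: e+L cos θ2 = 0.3793;  S2 = (-0.1897, 0.3285, -0.0157)
S3 = (0.3032·cos240.0°, 0.3032·sin240.0°, -0.1474) = (-0.1516, -0.2626, -0.1474)
subtract pairs → two planes through P
plane₁₂: -1.0911x+0.6570y+0.1486z = 0.0094
Cramer: x(z) = 0.0072+0.0021z;  y(z) = 0.0262-0.2227z
sphere 1 gives Az²+Bz+C=0 with A=1.0496, B=0.1669, C=-0.1196;  B²−4AC=0.5301;  roots -0.4263, 0.2673;  negative root z = -0.4263
x = 0.0063, y = 0.1212

(0.0063, 0.1212, -0.4263)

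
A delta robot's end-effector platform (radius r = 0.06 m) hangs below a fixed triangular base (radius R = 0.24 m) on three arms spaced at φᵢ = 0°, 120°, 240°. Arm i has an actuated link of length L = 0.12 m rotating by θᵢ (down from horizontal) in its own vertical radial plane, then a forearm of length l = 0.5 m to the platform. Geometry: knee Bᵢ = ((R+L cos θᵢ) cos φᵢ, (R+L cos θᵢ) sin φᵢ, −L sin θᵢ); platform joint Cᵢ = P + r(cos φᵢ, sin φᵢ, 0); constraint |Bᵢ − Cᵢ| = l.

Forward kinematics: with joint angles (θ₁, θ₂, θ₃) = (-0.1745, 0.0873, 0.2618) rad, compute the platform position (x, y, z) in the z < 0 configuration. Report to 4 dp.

φ1=0.0°: virtual centre (0.2982, 0.0000, 0.0208), radius l
arm 2 at φ=120.0°: ρ2 = 0.2995;  S2 = (-0.1498, 0.2594, -0.0105)
φ3=240.0°: virtual centre (-0.1480, -0.2563, -0.0311), radius l
|S₂|²−|S₁|² = 0.0005;  |S₃|²−|S₁|² = -0.0008
plane₁₂: -0.8959x+0.5188y+-0.0626z = 0.0005
Cramer: x(z) = 0.0002-0.0932z;  y(z) = 0.0013-0.0403z
into |P−S₁|² = l²: 1.0103z² + 0.0138z + -0.1608 = 0;  Δ = 0.6499;  z = -0.4058 or 0.3922 → z<0 root = -0.4058
x = 0.0380, y = 0.0176

(0.0380, 0.0176, -0.4058)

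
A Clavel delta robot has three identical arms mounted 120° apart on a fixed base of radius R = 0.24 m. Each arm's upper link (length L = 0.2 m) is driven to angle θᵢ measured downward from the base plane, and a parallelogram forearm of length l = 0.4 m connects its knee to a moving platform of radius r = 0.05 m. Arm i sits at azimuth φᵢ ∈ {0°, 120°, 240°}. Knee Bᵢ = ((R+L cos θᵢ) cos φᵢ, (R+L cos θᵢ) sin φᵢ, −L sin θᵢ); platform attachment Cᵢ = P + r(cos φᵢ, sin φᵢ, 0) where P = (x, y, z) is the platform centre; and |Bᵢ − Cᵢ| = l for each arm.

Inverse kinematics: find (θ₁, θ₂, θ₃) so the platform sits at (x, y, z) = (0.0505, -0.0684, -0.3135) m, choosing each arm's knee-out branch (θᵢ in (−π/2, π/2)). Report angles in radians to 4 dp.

θ₁ = 0.4363, θ₂ = 1.0473, θ₃ = 0.5239

φ1=0.0° → target in arm frame (0.0505, -0.0684)
  e−x'=0.1395;  (l²−L²−(e−x')²−y'²−z²)/2L = -0.0061
  √(A²+B²)=0.3431;  θ1 = -1.1521+1.5884 ≈ 0.4363
arm 2 (φ=120.0°): x'=-0.0845, y'=-0.0095
  A cos θ + B sin θ = C:  0.2745·cos θ + -0.3135·sin θ = -0.1343
  θ2 = atan2(B,A) + arccos(C/0.4167) = 1.0473
φ3=240.0° → target in arm frame (0.0340, 0.0779)
  A=0.1560, B=-0.3135, C=(l²−L²−A²−y'²−z²)/(2L)=-0.0217
  θ3 = atan2(B,A) + arccos(C/0.3502) = 0.5239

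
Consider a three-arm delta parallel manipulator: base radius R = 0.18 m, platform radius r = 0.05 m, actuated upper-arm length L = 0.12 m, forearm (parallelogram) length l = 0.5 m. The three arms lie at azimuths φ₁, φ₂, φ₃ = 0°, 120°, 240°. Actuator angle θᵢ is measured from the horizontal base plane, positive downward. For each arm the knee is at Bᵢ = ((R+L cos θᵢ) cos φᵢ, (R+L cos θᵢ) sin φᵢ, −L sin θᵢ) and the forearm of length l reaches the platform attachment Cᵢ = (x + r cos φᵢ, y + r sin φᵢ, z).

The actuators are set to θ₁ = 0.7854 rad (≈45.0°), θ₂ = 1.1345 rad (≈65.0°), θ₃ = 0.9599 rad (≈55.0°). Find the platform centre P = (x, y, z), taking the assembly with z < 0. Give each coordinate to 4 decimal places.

(0.0446, -0.0260, -0.5543)

arm 1 at φ=0.0°: ρ1 = 0.2149;  O1 = (0.2149, 0.0000, -0.0849)
arm 2 at φ=120.0°: ρ2 = 0.1807;  O2 = (-0.0904, 0.1565, -0.1088)
arm 3 at φ=240.0°: ρ3 = 0.1988;  O3 = (-0.0994, -0.1722, -0.0983)
subtract pairs → two planes through P
plane₁₂: -0.6104x+0.3130y+-0.0478z = -0.0089
Cramer: x(z) = 0.0107-0.0611z;  y(z) = -0.0075+0.0335z
quadratic in z: (1.0049)z²+(0.1942)z+(-0.2011)=0, √Δ=0.9197 → z ∈ {-0.5543, 0.3610}; z = -0.5543 (taking z<0)
x = 0.0446, y = -0.0260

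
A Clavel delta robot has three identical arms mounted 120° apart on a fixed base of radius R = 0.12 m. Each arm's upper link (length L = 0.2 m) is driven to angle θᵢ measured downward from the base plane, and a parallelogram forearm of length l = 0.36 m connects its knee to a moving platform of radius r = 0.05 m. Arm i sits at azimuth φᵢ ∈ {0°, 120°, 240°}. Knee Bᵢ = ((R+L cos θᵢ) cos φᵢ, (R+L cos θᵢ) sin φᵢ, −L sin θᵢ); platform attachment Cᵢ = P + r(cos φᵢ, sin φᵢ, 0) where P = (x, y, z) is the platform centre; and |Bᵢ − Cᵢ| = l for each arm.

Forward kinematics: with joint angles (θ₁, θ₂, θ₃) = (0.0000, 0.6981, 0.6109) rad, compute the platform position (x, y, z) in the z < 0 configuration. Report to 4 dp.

arm 1 at φ=0.0°: (R−r)+L cos θ1 = 0.2700;  O1 = (0.2700, 0.0000, 0.0000)
φ2=120.0°: virtual centre (-0.1116, 0.1933, -0.1286), radius l
arm 3 at φ=240.0°: (R−r)+L cos θ3 = 0.2338;  O3 = (-0.1169, -0.2025, -0.1147)
eliminate P² terms by subtracting sphere 1 from 2 and 3
[-0.7632 0.3866 -0.2571]·P = -0.0066;  [-0.7738 -0.4050 -0.2294]·P = -0.0051
Cramer: x(z) = 0.0076-0.3170z;  y(z) = -0.0020+0.0392z
into |P−O₁|² = l²: 1.1020z² + 0.1662z + -0.0607 = 0;  Δ = 0.2953;  z = -0.3220 or 0.1712 → z<0 root = -0.3220
x = 0.1097, y = -0.0146

(0.1097, -0.0146, -0.3220)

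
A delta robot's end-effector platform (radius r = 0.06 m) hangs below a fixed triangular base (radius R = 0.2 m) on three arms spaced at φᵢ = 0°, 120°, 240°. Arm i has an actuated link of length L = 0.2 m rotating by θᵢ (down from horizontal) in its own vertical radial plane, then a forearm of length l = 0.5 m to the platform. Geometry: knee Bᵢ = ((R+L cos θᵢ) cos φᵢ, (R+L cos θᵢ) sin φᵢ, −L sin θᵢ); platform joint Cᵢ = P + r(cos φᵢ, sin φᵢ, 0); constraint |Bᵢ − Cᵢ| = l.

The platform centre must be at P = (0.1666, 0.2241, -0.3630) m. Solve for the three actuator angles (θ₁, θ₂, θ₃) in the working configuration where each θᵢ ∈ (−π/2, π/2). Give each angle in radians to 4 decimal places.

rotate P by −φ1: (0.1666, 0.2241, -0.3630)
  A cos θ + B sin θ = C:  -0.0266·cos θ + -0.3630·sin θ = 0.0683
  θ1 = atan2(B,A) + arccos(C/0.3640) = -0.2618
rotate P by −φ2: (0.1108, -0.2563, -0.3630)
  A=0.0292, B=-0.3630, C=(l²−L²−A²−y'²−z²)/(2L)=0.0292
  γ=atan2(-0.3630,0.0292)=-1.4905;  ψ=arccos(0.0801)=1.4906;  θ2=γ+ψ≈0.0001
arm 3 (φ=240.0°): x'=-0.2774, y'=0.0322
  A cos θ + B sin θ = C:  0.4174·cos θ + -0.3630·sin θ = -0.2425
  θ3 = atan2(B,A) + arccos(C/0.5531) = 1.3088

θ₁ = -0.2618, θ₂ = 0.0001, θ₃ = 1.3088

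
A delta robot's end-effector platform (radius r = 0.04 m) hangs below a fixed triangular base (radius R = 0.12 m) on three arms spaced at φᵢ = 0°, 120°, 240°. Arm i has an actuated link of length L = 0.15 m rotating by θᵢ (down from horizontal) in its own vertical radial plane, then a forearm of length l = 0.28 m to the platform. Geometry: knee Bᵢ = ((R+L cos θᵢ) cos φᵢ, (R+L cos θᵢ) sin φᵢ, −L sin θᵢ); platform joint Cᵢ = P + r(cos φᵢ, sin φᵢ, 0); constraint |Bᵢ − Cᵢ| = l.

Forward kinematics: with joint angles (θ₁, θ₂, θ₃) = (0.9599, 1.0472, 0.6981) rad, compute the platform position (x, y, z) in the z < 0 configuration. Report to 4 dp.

(-0.0124, -0.0466, -0.3335)

O1 = (0.1660·cos0.0°, 0.1660·sin0.0°, -0.1229) = (0.1660, 0.0000, -0.1229)
arm 2 at φ=120.0°: e+L cos θ2 = 0.1550;  O2 = (-0.0775, 0.1342, -0.1299)
arm 3 at φ=240.0°: e+L cos θ3 = 0.1949;  O3 = (-0.0975, -0.1688, -0.0964)
eliminate P² terms by subtracting sphere 1 from 2 and 3
linear system: -0.4871x+0.2685y = -0.0018−-0.0141z; -0.5270x+-0.3376y = 0.0046−0.0529z
det = 0.3059;  x = -0.0021+0.0309z,  y = -0.0104+0.1085z
quadratic in z: (1.0127)z²+(0.2331)z+(-0.0349)=0, √Δ=0.4425 → z ∈ {-0.3335, 0.1034}; z = -0.3335 (taking z<0)
x = -0.0124, y = -0.0466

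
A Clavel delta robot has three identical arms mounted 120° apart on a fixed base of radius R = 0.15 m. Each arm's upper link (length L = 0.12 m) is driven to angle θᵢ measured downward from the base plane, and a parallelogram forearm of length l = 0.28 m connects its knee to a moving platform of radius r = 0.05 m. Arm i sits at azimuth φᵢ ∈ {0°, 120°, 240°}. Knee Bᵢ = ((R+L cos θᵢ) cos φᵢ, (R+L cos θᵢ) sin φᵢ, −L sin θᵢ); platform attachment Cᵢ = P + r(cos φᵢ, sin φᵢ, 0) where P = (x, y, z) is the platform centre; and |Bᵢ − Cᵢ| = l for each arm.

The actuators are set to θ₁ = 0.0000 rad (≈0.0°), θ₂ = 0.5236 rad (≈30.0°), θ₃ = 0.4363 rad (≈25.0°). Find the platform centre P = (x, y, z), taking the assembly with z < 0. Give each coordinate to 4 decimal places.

(0.0412, -0.0072, -0.2153)

O1 = (0.2200·cos0.0°, 0.2200·sin0.0°, 0.0000) = (0.2200, 0.0000, 0.0000)
O2 = (0.2039·cos120.0°, 0.2039·sin120.0°, -0.0600) = (-0.1020, 0.1766, -0.0600)
arm 3 at φ=240.0°: e+L cos θ3 = 0.2088;  O3 = (-0.1044, -0.1808, -0.0507)
|O₂|²−|O₁|² = -0.0032;  |O₃|²−|O₁|² = -0.0022
[-0.6439 0.3532 -0.1200]·P = -0.0032;  [-0.6488 -0.3616 -0.1014]·P = -0.0022
Cramer: x(z) = 0.0042-0.1715z;  y(z) = -0.0014+0.0272z
sphere 1 gives Az²+Bz+C=0 with A=1.0301, B=0.0739, C=-0.0318;  B²−4AC=0.1367;  roots -0.2153, 0.1436;  negative root z = -0.2153
x = 0.0412, y = -0.0072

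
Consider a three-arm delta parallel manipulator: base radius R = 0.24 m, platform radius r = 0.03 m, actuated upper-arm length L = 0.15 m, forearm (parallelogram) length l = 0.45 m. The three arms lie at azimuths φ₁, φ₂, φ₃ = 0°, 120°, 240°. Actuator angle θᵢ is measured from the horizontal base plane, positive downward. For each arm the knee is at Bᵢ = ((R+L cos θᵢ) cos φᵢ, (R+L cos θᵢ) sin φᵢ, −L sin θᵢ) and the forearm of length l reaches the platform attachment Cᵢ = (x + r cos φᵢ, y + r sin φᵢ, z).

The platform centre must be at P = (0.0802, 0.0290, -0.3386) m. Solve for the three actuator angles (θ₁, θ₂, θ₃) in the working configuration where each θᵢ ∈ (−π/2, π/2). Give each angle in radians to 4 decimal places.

rotate P by −φ1: (0.0802, 0.0290, -0.3386)
  e−x'=0.1298;  (l²−L²−(e−x')²−y'²−z²)/2L = 0.1589
  √(A²+B²)=0.3626;  θ1 = -1.2047+1.1173 ≈ -0.0874
rotate P by −φ2: (-0.0150, -0.0840, -0.3386)
  e−x'=0.2250;  (l²−L²−(e−x')²−y'²−z²)/2L = 0.0256
  √(A²+B²)=0.4065;  θ2 = -0.9843+1.5078 ≈ 0.5234
arm 3 (φ=240.0°): x'=-0.0652, y'=0.0550
  e−x'=0.2752;  (l²−L²−(e−x')²−y'²−z²)/2L = -0.0447
  γ=atan2(-0.3386,0.2752)=-0.8883;  ψ=arccos(-0.1025)=1.6734;  θ3=γ+ψ≈0.7851

θ₁ = -0.0874, θ₂ = 0.5234, θ₃ = 0.7851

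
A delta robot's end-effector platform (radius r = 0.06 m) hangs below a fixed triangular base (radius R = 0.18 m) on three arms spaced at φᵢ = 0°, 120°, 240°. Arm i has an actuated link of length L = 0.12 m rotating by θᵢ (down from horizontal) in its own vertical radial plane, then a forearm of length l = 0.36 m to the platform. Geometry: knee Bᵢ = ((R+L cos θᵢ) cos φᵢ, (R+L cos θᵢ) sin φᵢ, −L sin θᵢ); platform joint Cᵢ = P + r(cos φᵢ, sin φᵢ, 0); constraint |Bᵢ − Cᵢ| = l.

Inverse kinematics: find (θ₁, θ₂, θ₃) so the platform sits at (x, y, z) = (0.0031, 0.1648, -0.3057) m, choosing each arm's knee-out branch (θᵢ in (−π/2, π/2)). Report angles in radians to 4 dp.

arm 1 (φ=0.0°): x'=0.0031, y'=0.1648
  A cos θ + B sin θ = C:  0.1169·cos θ + -0.3057·sin θ = -0.0795
  γ=atan2(-0.3057,0.1169)=-1.2056;  ψ=arccos(-0.2429)=1.8161;  θ1=γ+ψ≈0.6106
rotate P by −φ2: (0.1412, -0.0851, -0.3057)
  A=-0.0212, B=-0.3057, C=(l²−L²−A²−y'²−z²)/(2L)=0.0586
  γ=atan2(-0.3057,-0.0212)=-1.6399;  ψ=arccos(0.1912)=1.3784;  θ2=γ+ψ≈-0.2615
rotate P by −φ3: (-0.1443, -0.0797, -0.3057)
  A=0.2643, B=-0.3057, C=(l²−L²−A²−y'²−z²)/(2L)=-0.2269
  √(A²+B²)=0.4041;  θ3 = -0.8580+2.1669 ≈ 1.3089

θ₁ = 0.6106, θ₂ = -0.2615, θ₃ = 1.3089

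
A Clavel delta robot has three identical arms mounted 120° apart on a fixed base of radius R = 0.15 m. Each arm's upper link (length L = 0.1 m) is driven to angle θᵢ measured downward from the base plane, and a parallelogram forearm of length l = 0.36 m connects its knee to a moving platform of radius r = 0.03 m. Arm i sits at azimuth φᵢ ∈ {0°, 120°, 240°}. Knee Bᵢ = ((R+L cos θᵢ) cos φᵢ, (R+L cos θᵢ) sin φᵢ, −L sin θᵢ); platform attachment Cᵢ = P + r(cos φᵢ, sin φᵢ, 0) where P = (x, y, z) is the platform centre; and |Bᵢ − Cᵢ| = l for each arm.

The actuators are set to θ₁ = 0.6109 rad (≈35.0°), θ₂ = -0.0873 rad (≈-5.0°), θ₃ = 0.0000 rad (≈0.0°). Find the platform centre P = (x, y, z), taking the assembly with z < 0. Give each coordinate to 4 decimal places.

arm 1 at φ=0.0°: e+L cos θ1 = 0.2019;  S1 = (0.2019, 0.0000, -0.0574)
φ2=120.0°: virtual centre (-0.1098, 0.1902, 0.0087), radius l
S3 = (0.2200·cos240.0°, 0.2200·sin240.0°, 0.0000) = (-0.1100, -0.1905, 0.0000)
|S₂|²−|S₁|² = 0.0042;  |S₃|²−|S₁|² = 0.0043
[-0.6234 0.3804 0.1322]·P = 0.0042;  [-0.6238 -0.3811 0.1147]·P = 0.0043
Cramer: x(z) = -0.0069+0.1979z;  y(z) = -0.0001-0.0230z
quadratic in z: (1.0397)z²+(0.0321)z+(-0.0827)=0, √Δ=0.5874 → z ∈ {-0.2979, 0.2671}; z = -0.2979 (taking z<0)
x = -0.0659, y = 0.0067

(-0.0659, 0.0067, -0.2979)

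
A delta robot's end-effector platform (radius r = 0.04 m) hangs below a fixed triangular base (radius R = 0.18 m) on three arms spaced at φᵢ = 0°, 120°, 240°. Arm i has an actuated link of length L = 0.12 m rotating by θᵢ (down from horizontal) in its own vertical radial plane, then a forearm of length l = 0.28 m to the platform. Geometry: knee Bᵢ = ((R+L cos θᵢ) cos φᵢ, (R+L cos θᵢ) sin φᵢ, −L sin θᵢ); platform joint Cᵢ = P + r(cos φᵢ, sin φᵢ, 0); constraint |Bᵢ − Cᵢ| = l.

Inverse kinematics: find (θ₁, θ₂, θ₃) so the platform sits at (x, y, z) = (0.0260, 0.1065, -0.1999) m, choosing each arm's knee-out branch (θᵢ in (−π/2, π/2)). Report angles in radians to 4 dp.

arm 1 (φ=0.0°): x'=0.0260, y'=0.1065
  A=0.1140, B=-0.1999, C=(l²−L²−A²−y'²−z²)/(2L)=-0.0012
  √(A²+B²)=0.2301;  θ1 = -1.0525+1.5762 ≈ 0.5237
arm 2 (φ=120.0°): x'=0.0792, y'=-0.0758
  A=0.0608, B=-0.1999, C=(l²−L²−A²−y'²−z²)/(2L)=0.0609
  θ2 = atan2(B,A) + arccos(C/0.2089) = -0.0005
arm 3 (φ=240.0°): x'=-0.1052, y'=-0.0307
  e−x'=0.2452;  (l²−L²−(e−x')²−y'²−z²)/2L = -0.1543
  √(A²+B²)=0.3164;  θ3 = -0.6839+2.0804 ≈ 1.3965

θ₁ = 0.5237, θ₂ = -0.0005, θ₃ = 1.3965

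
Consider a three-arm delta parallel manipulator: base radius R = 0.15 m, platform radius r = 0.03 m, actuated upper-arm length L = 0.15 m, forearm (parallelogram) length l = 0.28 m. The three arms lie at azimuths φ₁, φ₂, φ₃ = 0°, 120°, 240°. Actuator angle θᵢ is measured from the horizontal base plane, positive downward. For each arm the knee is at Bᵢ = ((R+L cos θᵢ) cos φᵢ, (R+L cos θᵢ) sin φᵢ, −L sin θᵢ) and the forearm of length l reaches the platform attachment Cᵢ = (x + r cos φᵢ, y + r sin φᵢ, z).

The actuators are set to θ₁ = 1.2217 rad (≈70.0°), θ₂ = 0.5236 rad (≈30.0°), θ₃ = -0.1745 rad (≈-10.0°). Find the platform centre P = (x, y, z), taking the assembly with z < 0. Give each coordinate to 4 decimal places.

φ1=0.0°: virtual centre (0.1713, 0.0000, -0.1410), radius l
φ2=120.0°: virtual centre (-0.1250, 0.2164, -0.0750), radius l
O3 = (0.2677·cos240.0°, 0.2677·sin240.0°, 0.0260) = (-0.1339, -0.2319, 0.0260)
subtract pairs → two planes through P
linear system: -0.5925x+0.4328y = 0.0189−0.1319z; -0.6103x+-0.4637y = 0.0231−0.3340z
Cramer: x(z) = -0.0348+0.3817z;  y(z) = -0.0041+0.2178z
quadratic in z: (1.1932)z²+(0.1228)z+(-0.0160)=0, √Δ=0.3026 → z ∈ {-0.1783, 0.0754}; z = -0.1783 (taking z<0)
x = -0.1029, y = -0.0429

(-0.1029, -0.0429, -0.1783)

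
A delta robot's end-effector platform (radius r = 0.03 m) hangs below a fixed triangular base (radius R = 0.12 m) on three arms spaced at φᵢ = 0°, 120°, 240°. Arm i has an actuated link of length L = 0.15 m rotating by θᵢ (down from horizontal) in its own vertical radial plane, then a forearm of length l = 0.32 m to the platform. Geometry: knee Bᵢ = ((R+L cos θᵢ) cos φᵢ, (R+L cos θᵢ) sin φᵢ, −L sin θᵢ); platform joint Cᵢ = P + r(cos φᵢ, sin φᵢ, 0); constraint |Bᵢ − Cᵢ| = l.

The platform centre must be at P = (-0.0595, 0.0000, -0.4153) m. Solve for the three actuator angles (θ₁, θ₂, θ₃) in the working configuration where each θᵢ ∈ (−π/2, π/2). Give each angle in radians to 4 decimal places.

arm 1 (φ=0.0°): x'=-0.0595, y'=0.0000
  A=0.1495, B=-0.4153, C=(l²−L²−A²−y'²−z²)/(2L)=-0.3831
  √(A²+B²)=0.4414;  θ1 = -1.2253+2.6218 ≈ 1.3965
φ2=120.0° → target in arm frame (0.0297, 0.0515)
  A=0.0603, B=-0.4153, C=(l²−L²−A²−y'²−z²)/(2L)=-0.3295
  θ2 = atan2(B,A) + arccos(C/0.4196) = 1.0472
rotate P by −φ3: (0.0298, -0.0515, -0.4153)
  e−x'=0.0602;  (l²−L²−(e−x')²−y'²−z²)/2L = -0.3295
  θ3 = atan2(B,A) + arccos(C/0.4196) = 1.0472

θ₁ = 1.3965, θ₂ = 1.0472, θ₃ = 1.0472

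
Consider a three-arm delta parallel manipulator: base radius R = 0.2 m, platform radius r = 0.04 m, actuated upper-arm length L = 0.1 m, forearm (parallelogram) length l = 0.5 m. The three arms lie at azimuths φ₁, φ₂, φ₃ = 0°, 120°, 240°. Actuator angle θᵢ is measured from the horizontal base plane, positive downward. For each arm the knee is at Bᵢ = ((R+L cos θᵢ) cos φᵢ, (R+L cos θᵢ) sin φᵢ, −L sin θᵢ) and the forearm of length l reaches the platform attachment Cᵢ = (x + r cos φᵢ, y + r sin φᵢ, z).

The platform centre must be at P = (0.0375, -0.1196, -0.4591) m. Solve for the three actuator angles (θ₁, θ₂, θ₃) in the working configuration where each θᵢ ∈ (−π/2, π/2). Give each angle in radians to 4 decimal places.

θ₁ = 0.2616, θ₂ = 1.0466, θ₃ = -0.0003

rotate P by −φ1: (0.0375, -0.1196, -0.4591)
  e−x'=0.1225;  (l²−L²−(e−x')²−y'²−z²)/2L = -0.0004
  γ=atan2(-0.4591,0.1225)=-1.3100;  ψ=arccos(-0.0009)=1.5717;  θ1=γ+ψ≈0.2616
arm 2 (φ=120.0°): x'=-0.1223, y'=0.0273
  A cos θ + B sin θ = C:  0.2823·cos θ + -0.4591·sin θ = -0.2561
  θ2 = atan2(B,A) + arccos(C/0.5390) = 1.0466
rotate P by −φ3: (0.0848, 0.0923, -0.4591)
  A cos θ + B sin θ = C:  0.0752·cos θ + -0.4591·sin θ = 0.0753
  θ3 = atan2(B,A) + arccos(C/0.4652) = -0.0003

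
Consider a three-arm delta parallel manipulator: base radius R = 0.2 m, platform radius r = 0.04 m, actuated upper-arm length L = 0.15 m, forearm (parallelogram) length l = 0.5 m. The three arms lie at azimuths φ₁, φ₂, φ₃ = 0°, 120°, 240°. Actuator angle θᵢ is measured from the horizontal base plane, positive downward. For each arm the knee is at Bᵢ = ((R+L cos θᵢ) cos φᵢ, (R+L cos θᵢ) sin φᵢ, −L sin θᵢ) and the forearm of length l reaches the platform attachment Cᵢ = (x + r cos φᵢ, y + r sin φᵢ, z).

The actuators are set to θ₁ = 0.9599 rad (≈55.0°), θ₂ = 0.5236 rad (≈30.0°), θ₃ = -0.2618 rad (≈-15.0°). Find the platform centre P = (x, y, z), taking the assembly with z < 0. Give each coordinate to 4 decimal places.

(-0.1340, -0.0983, -0.4325)

arm 1 at φ=0.0°: (R−r)+L cos θ1 = 0.2460;  centre 1 = (0.2460, 0.0000, -0.1229)
centre 2 = (0.2899·cos120.0°, 0.2899·sin120.0°, -0.0750) = (-0.1450, 0.2511, -0.0750)
centre 3 = (0.3049·cos240.0°, 0.3049·sin240.0°, 0.0388) = (-0.1524, -0.2640, 0.0388)
subtract pairs → two planes through P
plane₁₂: -0.7820x+0.5021y+0.0957z = 0.0140
det = 0.8131;  x = -0.0207+0.2619z,  y = -0.0044+0.2172z
sphere 1 gives Az²+Bz+C=0 with A=1.1157, B=0.1041, C=-0.1637;  B²−4AC=0.7415;  roots -0.4325, 0.3392;  negative root z = -0.4325
x = -0.1340, y = -0.0983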